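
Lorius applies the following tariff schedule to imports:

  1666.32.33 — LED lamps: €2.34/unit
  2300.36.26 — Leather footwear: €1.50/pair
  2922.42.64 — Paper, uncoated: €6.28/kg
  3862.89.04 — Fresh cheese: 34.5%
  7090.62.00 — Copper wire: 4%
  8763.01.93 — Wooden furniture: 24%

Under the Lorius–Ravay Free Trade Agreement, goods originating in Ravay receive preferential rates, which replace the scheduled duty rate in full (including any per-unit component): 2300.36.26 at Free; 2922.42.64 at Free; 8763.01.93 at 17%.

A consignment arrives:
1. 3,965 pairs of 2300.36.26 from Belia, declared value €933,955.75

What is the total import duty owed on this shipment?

€5,947.50

Line 1 (2300.36.26, Belia, 3,965 pairs, €933,955.75):
Base rate for 2300.36.26 is €1.50/pair.
2300.36.26 has an FTA preferential rate, but origin Belia is not Ravay; base rate stands.
Duty = 3,965 × €1.50 = €5,947.50.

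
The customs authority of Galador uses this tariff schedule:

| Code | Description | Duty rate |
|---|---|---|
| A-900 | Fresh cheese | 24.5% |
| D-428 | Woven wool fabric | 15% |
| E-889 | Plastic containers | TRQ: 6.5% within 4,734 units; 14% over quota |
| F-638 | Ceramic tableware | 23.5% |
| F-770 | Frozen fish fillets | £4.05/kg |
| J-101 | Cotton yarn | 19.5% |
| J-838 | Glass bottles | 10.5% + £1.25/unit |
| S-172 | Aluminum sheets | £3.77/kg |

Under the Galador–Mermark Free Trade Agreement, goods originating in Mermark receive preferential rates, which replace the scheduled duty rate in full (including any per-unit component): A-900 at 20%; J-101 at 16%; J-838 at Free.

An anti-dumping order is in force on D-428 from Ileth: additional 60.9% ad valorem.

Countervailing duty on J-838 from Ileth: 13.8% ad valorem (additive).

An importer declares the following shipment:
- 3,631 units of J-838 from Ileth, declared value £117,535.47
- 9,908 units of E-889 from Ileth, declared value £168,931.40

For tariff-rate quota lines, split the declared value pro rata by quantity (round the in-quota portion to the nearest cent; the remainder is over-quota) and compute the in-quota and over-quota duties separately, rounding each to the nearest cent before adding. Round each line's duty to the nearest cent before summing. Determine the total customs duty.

£50,696.67

Line 1 (J-838, Ileth, 3,631 units, £117,535.47):
Base rate for J-838 is 10.5% + £1.25/unit.
J-838 has an FTA preferential rate, but origin Ileth is not Mermark; base rate stands.
Additional duty on J-838 from Ileth: +13.8%. Applied ad valorem rate: 10.5% + 13.8% = 24.3%.
Duty = £117,535.47 × 24.3% + 3,631 × £1.25 = £33,099.87.
Line 2 (E-889, Ileth, 9,908 units, £168,931.40):
Code E-889 is under a tariff-rate quota (threshold 4,734 units). In-quota: 4,734 units at 6.5%; over-quota: 5,174 units at 14%.
Pro-rata value split: in-quota = £168,931.40 × 4,734/9,908 = £80,714.70; over-quota = £168,931.40 − £80,714.70 = £88,216.70.
In-quota duty = £80,714.70 × 6.5% = £5,246.46. Over-quota duty = £88,216.70 × 14% = £12,350.34.
Line duty = £5,246.46 + £12,350.34 = £17,596.80.
Total = £33,099.87 + £17,596.80 = £50,696.67.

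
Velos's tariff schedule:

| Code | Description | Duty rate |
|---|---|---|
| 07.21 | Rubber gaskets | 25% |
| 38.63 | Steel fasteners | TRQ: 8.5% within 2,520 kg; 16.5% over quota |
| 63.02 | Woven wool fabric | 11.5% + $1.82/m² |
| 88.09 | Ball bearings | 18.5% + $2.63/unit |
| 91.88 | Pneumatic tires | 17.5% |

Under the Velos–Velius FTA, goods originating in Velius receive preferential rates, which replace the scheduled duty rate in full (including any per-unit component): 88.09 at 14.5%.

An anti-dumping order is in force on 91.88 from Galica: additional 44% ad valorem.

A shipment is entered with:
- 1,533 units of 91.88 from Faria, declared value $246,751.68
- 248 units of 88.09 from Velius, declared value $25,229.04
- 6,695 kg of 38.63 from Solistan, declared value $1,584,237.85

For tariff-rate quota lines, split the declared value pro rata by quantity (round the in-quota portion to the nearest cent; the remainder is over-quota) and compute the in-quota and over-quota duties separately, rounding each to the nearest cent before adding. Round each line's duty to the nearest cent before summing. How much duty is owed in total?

$260,534.39

Line 1 (91.88, Faria, 1,533 units, $246,751.68):
Base rate for 91.88 is 17.5%.
The additional-duty order on 91.88 targets Galica, not Faria; it does not apply.
Duty = $246,751.68 × 17.5% = $43,181.54.
Line 2 (88.09, Velius, 248 units, $25,229.04):
Base rate for 88.09 is 18.5% + $2.63/unit.
Origin Velius qualifies under the Velos–Velius agreement and 88.09 is covered: preferential rate 14.5% applies instead.
Duty = $25,229.04 × 14.5% = $3,658.21.
Line 3 (38.63, Solistan, 6,695 kg, $1,584,237.85):
Code 38.63 is under a tariff-rate quota (threshold 2,520 kg). In-quota: 2,520 kg at 8.5%; over-quota: 4,175 kg at 16.5%.
Pro-rata value split: in-quota = $1,584,237.85 × 2,520/6,695 = $596,307.60; over-quota = $1,584,237.85 − $596,307.60 = $987,930.25.
In-quota duty = $596,307.60 × 8.5% = $50,686.15. Over-quota duty = $987,930.25 × 16.5% = $163,008.49.
Line duty = $50,686.15 + $163,008.49 = $213,694.64.
Total = $43,181.54 + $3,658.21 + $213,694.64 = $260,534.39.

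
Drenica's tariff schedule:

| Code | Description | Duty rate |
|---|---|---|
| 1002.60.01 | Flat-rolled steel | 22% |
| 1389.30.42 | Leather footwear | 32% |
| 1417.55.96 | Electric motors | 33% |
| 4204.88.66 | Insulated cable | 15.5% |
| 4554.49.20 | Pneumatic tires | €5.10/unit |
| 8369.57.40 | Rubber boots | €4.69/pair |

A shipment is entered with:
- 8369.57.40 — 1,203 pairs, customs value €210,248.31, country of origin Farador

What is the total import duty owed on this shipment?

€5,642.07

Line 1 (8369.57.40, Farador, 1,203 pairs, €210,248.31):
Base rate for 8369.57.40 is €4.69/pair.
Duty = 1,203 × €4.69 = €5,642.07.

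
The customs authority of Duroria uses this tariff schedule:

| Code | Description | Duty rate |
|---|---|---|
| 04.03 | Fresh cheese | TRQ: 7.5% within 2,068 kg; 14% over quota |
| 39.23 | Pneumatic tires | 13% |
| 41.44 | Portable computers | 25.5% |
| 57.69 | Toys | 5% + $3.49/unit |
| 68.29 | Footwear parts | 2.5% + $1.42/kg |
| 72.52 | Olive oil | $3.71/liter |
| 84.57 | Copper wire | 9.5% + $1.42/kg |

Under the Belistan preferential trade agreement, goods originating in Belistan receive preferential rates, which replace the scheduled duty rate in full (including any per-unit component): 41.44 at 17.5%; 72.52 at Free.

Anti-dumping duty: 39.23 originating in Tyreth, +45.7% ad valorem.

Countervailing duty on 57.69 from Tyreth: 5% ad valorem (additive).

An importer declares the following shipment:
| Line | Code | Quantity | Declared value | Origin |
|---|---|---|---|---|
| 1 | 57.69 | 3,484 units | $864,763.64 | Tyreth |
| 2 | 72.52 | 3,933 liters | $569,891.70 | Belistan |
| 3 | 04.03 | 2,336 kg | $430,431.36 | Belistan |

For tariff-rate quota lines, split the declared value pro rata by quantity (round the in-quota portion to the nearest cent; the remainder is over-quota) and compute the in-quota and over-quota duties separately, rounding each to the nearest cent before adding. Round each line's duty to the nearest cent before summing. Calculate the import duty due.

$134,127.69

Line 1 (57.69, Tyreth, 3,484 units, $864,763.64):
Base rate for 57.69 is 5% + $3.49/unit.
Additional duty on 57.69 from Tyreth: +5%. Applied ad valorem rate: 5% + 5% = 10%.
Duty = $864,763.64 × 10% + 3,484 × $3.49 = $98,635.52.
Line 2 (72.52, Belistan, 3,933 liters, $569,891.70):
Base rate for 72.52 is $3.71/liter.
Origin Belistan qualifies under the Duroria–Belistan agreement and 72.52 is covered: preferential rate Free applies instead.
Duty = $569,891.70 × 0% = $0.00.
Line 3 (04.03, Belistan, 2,336 kg, $430,431.36):
Code 04.03 is under a tariff-rate quota (threshold 2,068 kg). In-quota: 2,068 kg at 7.5%; over-quota: 268 kg at 14%.
Pro-rata value split: in-quota = $430,431.36 × 2,068/2,336 = $381,049.68; over-quota = $430,431.36 − $381,049.68 = $49,381.68.
In-quota duty = $381,049.68 × 7.5% = $28,578.73. Over-quota duty = $49,381.68 × 14% = $6,913.44.
Line duty = $28,578.73 + $6,913.44 = $35,492.17.
Total = $98,635.52 + $0.00 + $35,492.17 = $134,127.69.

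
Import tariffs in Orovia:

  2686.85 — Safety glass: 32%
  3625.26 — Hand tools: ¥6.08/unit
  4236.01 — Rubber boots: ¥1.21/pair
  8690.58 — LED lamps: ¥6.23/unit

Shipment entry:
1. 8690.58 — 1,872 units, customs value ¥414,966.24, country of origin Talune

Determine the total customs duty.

Line 1 (8690.58, Talune, 1,872 units, ¥414,966.24):
Base rate for 8690.58 is ¥6.23/unit.
Duty = 1,872 × ¥6.23 = ¥11,662.56.

¥11,662.56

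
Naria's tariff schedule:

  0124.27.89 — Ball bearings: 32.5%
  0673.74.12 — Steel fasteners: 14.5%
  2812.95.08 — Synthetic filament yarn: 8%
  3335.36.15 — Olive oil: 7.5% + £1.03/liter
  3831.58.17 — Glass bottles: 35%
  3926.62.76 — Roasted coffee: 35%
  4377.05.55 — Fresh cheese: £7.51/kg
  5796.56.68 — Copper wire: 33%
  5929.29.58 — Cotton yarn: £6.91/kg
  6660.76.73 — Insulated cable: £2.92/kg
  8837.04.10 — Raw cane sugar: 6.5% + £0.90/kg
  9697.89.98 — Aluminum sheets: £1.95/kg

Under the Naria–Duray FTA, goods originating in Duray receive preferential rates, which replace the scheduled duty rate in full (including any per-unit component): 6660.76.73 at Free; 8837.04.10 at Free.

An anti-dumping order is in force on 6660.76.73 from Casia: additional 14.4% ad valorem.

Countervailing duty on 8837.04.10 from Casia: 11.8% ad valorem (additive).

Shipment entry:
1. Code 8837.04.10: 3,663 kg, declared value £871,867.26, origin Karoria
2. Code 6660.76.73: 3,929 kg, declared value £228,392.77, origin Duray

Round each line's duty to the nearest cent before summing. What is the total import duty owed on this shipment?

Line 1 (8837.04.10, Karoria, 3,663 kg, £871,867.26):
Base rate for 8837.04.10 is 6.5% + £0.90/kg.
8837.04.10 has an FTA preferential rate, but origin Karoria is not Duray; base rate stands.
The additional-duty order on 8837.04.10 targets Casia, not Karoria; it does not apply.
Duty = £871,867.26 × 6.5% + 3,663 × £0.90 = £59,968.07.
Line 2 (6660.76.73, Duray, 3,929 kg, £228,392.77):
Base rate for 6660.76.73 is £2.92/kg.
Origin Duray qualifies under the Naria–Duray agreement and 6660.76.73 is covered: preferential rate Free applies instead.
The additional-duty order on 6660.76.73 targets Casia, not Duray; it does not apply.
Duty = £228,392.77 × 0% = £0.00.
Total = £59,968.07 + £0.00 = £59,968.07.

£59,968.07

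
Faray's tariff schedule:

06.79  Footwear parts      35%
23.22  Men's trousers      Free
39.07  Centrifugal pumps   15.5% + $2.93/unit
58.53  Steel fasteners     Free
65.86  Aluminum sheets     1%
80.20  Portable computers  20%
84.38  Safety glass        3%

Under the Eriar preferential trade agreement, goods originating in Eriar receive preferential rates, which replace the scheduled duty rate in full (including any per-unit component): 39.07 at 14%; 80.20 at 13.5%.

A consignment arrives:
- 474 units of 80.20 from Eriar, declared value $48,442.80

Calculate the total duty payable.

$6,539.78

Line 1 (80.20, Eriar, 474 units, $48,442.80):
Base rate for 80.20 is 20%.
Origin Eriar qualifies under the Faray–Eriar agreement and 80.20 is covered: preferential rate 13.5% applies instead.
Duty = $48,442.80 × 13.5% = $6,539.78.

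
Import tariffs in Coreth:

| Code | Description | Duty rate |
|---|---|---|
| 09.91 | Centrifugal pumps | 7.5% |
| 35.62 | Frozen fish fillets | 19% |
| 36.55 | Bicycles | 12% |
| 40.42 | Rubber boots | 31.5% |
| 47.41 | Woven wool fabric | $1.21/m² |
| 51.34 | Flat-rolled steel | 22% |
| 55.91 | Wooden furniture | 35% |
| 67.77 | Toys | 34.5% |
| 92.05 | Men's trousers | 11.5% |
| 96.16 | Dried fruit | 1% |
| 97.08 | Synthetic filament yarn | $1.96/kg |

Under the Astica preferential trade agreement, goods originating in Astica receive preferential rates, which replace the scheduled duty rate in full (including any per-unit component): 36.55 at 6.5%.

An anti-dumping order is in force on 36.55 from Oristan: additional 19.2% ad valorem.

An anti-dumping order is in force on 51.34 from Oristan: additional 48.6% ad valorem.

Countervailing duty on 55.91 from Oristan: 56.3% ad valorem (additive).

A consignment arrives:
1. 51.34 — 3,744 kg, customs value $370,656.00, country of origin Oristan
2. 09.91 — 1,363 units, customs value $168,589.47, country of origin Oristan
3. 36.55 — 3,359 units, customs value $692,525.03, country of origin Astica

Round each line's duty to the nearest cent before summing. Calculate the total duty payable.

Line 1 (51.34, Oristan, 3,744 kg, $370,656.00):
Base rate for 51.34 is 22%.
Additional duty on 51.34 from Oristan: +48.6%. Applied ad valorem rate: 22% + 48.6% = 70.6%.
Duty = $370,656.00 × 70.6% = $261,683.14.
Line 2 (09.91, Oristan, 1,363 units, $168,589.47):
Base rate for 09.91 is 7.5%.
Duty = $168,589.47 × 7.5% = $12,644.21.
Line 3 (36.55, Astica, 3,359 units, $692,525.03):
Base rate for 36.55 is 12%.
Origin Astica qualifies under the Coreth–Astica agreement and 36.55 is covered: preferential rate 6.5% applies instead.
The additional-duty order on 36.55 targets Oristan, not Astica; it does not apply.
Duty = $692,525.03 × 6.5% = $45,014.13.
Total = $261,683.14 + $12,644.21 + $45,014.13 = $319,341.48.

$319,341.48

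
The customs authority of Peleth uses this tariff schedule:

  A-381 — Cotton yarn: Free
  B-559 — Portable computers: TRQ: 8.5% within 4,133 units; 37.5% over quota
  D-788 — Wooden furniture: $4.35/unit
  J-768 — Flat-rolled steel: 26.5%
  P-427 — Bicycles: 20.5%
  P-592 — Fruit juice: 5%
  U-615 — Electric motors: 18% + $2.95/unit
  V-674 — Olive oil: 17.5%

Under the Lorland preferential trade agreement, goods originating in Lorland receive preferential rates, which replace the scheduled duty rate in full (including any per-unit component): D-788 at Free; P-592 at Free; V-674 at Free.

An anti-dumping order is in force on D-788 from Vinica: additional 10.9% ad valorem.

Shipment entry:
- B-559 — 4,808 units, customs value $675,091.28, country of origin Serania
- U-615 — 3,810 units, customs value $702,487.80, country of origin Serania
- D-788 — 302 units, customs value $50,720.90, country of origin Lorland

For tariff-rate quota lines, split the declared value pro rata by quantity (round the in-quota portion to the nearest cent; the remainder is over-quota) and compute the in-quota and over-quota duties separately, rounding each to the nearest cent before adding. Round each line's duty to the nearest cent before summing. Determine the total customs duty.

$222,555.32

Line 1 (B-559, Serania, 4,808 units, $675,091.28):
Code B-559 is under a tariff-rate quota (threshold 4,133 units). In-quota: 4,133 units at 8.5%; over-quota: 675 units at 37.5%.
Pro-rata value split: in-quota = $675,091.28 × 4,133/4,808 = $580,314.53; over-quota = $675,091.28 − $580,314.53 = $94,776.75.
In-quota duty = $580,314.53 × 8.5% = $49,326.74. Over-quota duty = $94,776.75 × 37.5% = $35,541.28.
Line duty = $49,326.74 + $35,541.28 = $84,868.02.
Line 2 (U-615, Serania, 3,810 units, $702,487.80):
Base rate for U-615 is 18% + $2.95/unit.
Duty = $702,487.80 × 18% + 3,810 × $2.95 = $137,687.30.
Line 3 (D-788, Lorland, 302 units, $50,720.90):
Base rate for D-788 is $4.35/unit.
Origin Lorland qualifies under the Peleth–Lorland agreement and D-788 is covered: preferential rate Free applies instead.
The additional-duty order on D-788 targets Vinica, not Lorland; it does not apply.
Duty = $50,720.90 × 0% = $0.00.
Total = $84,868.02 + $137,687.30 + $0.00 = $222,555.32.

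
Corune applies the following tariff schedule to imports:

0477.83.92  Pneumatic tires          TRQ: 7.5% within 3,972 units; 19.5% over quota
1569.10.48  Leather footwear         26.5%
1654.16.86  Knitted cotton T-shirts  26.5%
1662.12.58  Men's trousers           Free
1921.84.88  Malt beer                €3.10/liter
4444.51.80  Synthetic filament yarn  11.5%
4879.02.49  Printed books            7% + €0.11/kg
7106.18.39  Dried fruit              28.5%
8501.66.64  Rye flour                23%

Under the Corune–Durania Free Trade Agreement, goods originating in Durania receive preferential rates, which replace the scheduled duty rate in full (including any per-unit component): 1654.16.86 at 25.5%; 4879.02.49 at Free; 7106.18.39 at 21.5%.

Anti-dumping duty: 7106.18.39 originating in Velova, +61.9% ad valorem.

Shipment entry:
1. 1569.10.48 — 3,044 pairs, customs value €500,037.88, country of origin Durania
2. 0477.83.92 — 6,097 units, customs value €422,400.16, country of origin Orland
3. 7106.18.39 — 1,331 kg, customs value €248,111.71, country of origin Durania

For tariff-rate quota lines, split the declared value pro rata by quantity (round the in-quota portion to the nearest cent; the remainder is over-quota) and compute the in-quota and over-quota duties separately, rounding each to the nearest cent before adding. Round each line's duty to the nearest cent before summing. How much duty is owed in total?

€235,200.47

Line 1 (1569.10.48, Durania, 3,044 pairs, €500,037.88):
Base rate for 1569.10.48 is 26.5%.
Origin Durania is the FTA partner but 1569.10.48 is not on the preference list; base rate stands.
Duty = €500,037.88 × 26.5% = €132,510.04.
Line 2 (0477.83.92, Orland, 6,097 units, €422,400.16):
Code 0477.83.92 is under a tariff-rate quota (threshold 3,972 units). In-quota: 3,972 units at 7.5%; over-quota: 2,125 units at 19.5%.
Pro-rata value split: in-quota = €422,400.16 × 3,972/6,097 = €275,180.16; over-quota = €422,400.16 − €275,180.16 = €147,220.00.
In-quota duty = €275,180.16 × 7.5% = €20,638.51. Over-quota duty = €147,220.00 × 19.5% = €28,707.90.
Line duty = €20,638.51 + €28,707.90 = €49,346.41.
Line 3 (7106.18.39, Durania, 1,331 kg, €248,111.71):
Base rate for 7106.18.39 is 28.5%.
Origin Durania qualifies under the Corune–Durania agreement and 7106.18.39 is covered: preferential rate 21.5% applies instead.
The additional-duty order on 7106.18.39 targets Velova, not Durania; it does not apply.
Duty = €248,111.71 × 21.5% = €53,344.02.
Total = €132,510.04 + €49,346.41 + €53,344.02 = €235,200.47.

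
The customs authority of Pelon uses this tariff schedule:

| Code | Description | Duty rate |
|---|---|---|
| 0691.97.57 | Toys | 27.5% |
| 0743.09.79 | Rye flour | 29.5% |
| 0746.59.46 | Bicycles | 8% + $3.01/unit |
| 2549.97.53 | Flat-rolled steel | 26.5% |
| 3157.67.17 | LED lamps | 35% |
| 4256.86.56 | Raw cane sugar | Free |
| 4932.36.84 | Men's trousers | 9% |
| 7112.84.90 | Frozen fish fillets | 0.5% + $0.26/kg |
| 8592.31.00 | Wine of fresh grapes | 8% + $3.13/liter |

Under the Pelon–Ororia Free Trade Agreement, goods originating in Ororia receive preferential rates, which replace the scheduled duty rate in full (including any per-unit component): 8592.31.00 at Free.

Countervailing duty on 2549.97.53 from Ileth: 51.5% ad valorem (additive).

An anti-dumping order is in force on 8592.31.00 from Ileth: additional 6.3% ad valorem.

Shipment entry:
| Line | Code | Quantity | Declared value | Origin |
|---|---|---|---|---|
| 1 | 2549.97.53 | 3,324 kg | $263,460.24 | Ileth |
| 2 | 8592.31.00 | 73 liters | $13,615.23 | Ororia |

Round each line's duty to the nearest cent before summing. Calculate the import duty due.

Line 1 (2549.97.53, Ileth, 3,324 kg, $263,460.24):
Base rate for 2549.97.53 is 26.5%.
Additional duty on 2549.97.53 from Ileth: +51.5%. Applied ad valorem rate: 26.5% + 51.5% = 78%.
Duty = $263,460.24 × 78% = $205,498.99.
Line 2 (8592.31.00, Ororia, 73 liters, $13,615.23):
Base rate for 8592.31.00 is 8% + $3.13/liter.
Origin Ororia qualifies under the Pelon–Ororia agreement and 8592.31.00 is covered: preferential rate Free applies instead.
The additional-duty order on 8592.31.00 targets Ileth, not Ororia; it does not apply.
Duty = $13,615.23 × 0% = $0.00.
Total = $205,498.99 + $0.00 = $205,498.99.

$205,498.99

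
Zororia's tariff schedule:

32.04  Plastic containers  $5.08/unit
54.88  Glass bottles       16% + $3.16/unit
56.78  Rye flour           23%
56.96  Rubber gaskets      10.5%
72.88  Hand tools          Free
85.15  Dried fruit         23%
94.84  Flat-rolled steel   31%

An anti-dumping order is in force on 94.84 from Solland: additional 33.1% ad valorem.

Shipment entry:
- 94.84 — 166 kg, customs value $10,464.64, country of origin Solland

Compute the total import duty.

$6,707.83

Line 1 (94.84, Solland, 166 kg, $10,464.64):
Base rate for 94.84 is 31%.
Additional duty on 94.84 from Solland: +33.1%. Applied ad valorem rate: 31% + 33.1% = 64.1%.
Duty = $10,464.64 × 64.1% = $6,707.83.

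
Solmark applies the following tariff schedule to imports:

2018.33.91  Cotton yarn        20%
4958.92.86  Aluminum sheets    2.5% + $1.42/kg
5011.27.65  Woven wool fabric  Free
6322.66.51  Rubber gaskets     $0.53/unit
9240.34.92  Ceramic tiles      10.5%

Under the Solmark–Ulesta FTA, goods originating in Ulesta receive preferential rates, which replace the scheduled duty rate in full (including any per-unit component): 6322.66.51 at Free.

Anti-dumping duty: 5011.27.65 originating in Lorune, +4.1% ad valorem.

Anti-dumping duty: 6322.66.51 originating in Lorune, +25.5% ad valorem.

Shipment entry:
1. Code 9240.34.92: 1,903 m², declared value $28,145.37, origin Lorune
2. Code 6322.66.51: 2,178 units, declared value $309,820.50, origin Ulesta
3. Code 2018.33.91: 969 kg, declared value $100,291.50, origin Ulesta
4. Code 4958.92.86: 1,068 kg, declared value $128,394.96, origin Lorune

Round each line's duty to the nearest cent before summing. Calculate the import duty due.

Line 1 (9240.34.92, Lorune, 1,903 m², $28,145.37):
Base rate for 9240.34.92 is 10.5%.
Duty = $28,145.37 × 10.5% = $2,955.26.
Line 2 (6322.66.51, Ulesta, 2,178 units, $309,820.50):
Base rate for 6322.66.51 is $0.53/unit.
Origin Ulesta qualifies under the Solmark–Ulesta agreement and 6322.66.51 is covered: preferential rate Free applies instead.
The additional-duty order on 6322.66.51 targets Lorune, not Ulesta; it does not apply.
Duty = $309,820.50 × 0% = $0.00.
Line 3 (2018.33.91, Ulesta, 969 kg, $100,291.50):
Base rate for 2018.33.91 is 20%.
Origin Ulesta is the FTA partner but 2018.33.91 is not on the preference list; base rate stands.
Duty = $100,291.50 × 20% = $20,058.30.
Line 4 (4958.92.86, Lorune, 1,068 kg, $128,394.96):
Base rate for 4958.92.86 is 2.5% + $1.42/kg.
Duty = $128,394.96 × 2.5% + 1,068 × $1.42 = $4,726.43.
Total = $2,955.26 + $0.00 + $20,058.30 + $4,726.43 = $27,739.99.

$27,739.99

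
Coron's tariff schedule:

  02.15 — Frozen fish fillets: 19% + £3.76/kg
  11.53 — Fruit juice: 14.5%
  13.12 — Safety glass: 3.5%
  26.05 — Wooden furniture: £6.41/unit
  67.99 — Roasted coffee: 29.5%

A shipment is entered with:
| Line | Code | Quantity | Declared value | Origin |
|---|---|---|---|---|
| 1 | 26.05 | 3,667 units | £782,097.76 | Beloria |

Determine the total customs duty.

£23,505.47

Line 1 (26.05, Beloria, 3,667 units, £782,097.76):
Base rate for 26.05 is £6.41/unit.
Duty = 3,667 × £6.41 = £23,505.47.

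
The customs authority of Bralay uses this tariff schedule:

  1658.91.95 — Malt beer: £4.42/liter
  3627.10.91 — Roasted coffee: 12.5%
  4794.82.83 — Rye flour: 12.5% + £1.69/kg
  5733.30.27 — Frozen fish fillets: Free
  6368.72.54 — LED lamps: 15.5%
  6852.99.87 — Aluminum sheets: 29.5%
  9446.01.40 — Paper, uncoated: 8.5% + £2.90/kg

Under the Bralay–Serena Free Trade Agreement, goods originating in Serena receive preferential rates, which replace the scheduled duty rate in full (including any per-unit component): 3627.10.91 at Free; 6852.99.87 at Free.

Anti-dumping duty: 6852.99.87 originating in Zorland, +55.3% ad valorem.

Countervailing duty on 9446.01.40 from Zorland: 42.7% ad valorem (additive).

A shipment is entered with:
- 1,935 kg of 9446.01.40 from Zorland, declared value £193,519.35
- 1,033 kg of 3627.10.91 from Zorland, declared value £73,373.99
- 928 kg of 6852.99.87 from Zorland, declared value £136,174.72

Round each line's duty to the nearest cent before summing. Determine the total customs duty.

£229,341.32

Line 1 (9446.01.40, Zorland, 1,935 kg, £193,519.35):
Base rate for 9446.01.40 is 8.5% + £2.90/kg.
Additional duty on 9446.01.40 from Zorland: +42.7%. Applied ad valorem rate: 8.5% + 42.7% = 51.2%.
Duty = £193,519.35 × 51.2% + 1,935 × £2.90 = £104,693.41.
Line 2 (3627.10.91, Zorland, 1,033 kg, £73,373.99):
Base rate for 3627.10.91 is 12.5%.
3627.10.91 has an FTA preferential rate, but origin Zorland is not Serena; base rate stands.
Duty = £73,373.99 × 12.5% = £9,171.75.
Line 3 (6852.99.87, Zorland, 928 kg, £136,174.72):
Base rate for 6852.99.87 is 29.5%.
6852.99.87 has an FTA preferential rate, but origin Zorland is not Serena; base rate stands.
Additional duty on 6852.99.87 from Zorland: +55.3%. Applied ad valorem rate: 29.5% + 55.3% = 84.8%.
Duty = £136,174.72 × 84.8% = £115,476.16.
Total = £104,693.41 + £9,171.75 + £115,476.16 = £229,341.32.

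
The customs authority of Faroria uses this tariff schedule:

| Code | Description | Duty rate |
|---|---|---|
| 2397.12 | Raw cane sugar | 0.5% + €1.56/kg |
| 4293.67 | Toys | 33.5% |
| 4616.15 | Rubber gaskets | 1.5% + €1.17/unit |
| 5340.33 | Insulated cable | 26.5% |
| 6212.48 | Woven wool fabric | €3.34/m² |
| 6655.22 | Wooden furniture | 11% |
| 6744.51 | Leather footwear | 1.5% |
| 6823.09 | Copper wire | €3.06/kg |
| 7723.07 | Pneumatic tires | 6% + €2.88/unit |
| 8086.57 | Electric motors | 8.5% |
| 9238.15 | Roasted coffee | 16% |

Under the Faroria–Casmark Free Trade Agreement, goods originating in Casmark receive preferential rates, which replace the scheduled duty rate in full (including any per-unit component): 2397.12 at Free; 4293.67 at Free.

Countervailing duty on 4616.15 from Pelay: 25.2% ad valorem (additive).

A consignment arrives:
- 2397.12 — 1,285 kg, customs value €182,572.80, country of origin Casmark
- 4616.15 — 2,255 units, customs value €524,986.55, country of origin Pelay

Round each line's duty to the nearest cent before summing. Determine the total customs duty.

Line 1 (2397.12, Casmark, 1,285 kg, €182,572.80):
Base rate for 2397.12 is 0.5% + €1.56/kg.
Origin Casmark qualifies under the Faroria–Casmark agreement and 2397.12 is covered: preferential rate Free applies instead.
Duty = €182,572.80 × 0% = €0.00.
Line 2 (4616.15, Pelay, 2,255 units, €524,986.55):
Base rate for 4616.15 is 1.5% + €1.17/unit.
Additional duty on 4616.15 from Pelay: +25.2%. Applied ad valorem rate: 1.5% + 25.2% = 26.7%.
Duty = €524,986.55 × 26.7% + 2,255 × €1.17 = €142,809.76.
Total = €0.00 + €142,809.76 = €142,809.76.

€142,809.76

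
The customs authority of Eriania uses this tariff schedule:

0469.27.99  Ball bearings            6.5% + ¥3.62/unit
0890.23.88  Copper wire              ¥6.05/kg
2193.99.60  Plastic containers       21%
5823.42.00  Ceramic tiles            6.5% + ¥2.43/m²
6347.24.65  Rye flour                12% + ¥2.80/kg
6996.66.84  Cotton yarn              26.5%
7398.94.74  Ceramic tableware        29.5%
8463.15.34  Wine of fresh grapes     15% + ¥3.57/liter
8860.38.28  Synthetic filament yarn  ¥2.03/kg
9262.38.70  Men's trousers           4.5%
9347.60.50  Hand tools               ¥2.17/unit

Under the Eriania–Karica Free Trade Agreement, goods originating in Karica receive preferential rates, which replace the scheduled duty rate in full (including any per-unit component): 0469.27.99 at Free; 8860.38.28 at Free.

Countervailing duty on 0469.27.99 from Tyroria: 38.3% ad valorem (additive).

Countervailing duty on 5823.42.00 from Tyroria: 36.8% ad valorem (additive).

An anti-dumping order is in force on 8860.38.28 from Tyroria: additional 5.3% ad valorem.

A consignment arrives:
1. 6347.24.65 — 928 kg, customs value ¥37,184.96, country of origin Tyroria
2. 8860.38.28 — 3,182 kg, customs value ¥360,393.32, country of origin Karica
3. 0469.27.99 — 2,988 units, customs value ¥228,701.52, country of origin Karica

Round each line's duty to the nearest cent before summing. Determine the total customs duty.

¥7,060.60

Line 1 (6347.24.65, Tyroria, 928 kg, ¥37,184.96):
Base rate for 6347.24.65 is 12% + ¥2.80/kg.
Duty = ¥37,184.96 × 12% + 928 × ¥2.80 = ¥7,060.60.
Line 2 (8860.38.28, Karica, 3,182 kg, ¥360,393.32):
Base rate for 8860.38.28 is ¥2.03/kg.
Origin Karica qualifies under the Eriania–Karica agreement and 8860.38.28 is covered: preferential rate Free applies instead.
The additional-duty order on 8860.38.28 targets Tyroria, not Karica; it does not apply.
Duty = ¥360,393.32 × 0% = ¥0.00.
Line 3 (0469.27.99, Karica, 2,988 units, ¥228,701.52):
Base rate for 0469.27.99 is 6.5% + ¥3.62/unit.
Origin Karica qualifies under the Eriania–Karica agreement and 0469.27.99 is covered: preferential rate Free applies instead.
The additional-duty order on 0469.27.99 targets Tyroria, not Karica; it does not apply.
Duty = ¥228,701.52 × 0% = ¥0.00.
Total = ¥7,060.60 + ¥0.00 + ¥0.00 = ¥7,060.60.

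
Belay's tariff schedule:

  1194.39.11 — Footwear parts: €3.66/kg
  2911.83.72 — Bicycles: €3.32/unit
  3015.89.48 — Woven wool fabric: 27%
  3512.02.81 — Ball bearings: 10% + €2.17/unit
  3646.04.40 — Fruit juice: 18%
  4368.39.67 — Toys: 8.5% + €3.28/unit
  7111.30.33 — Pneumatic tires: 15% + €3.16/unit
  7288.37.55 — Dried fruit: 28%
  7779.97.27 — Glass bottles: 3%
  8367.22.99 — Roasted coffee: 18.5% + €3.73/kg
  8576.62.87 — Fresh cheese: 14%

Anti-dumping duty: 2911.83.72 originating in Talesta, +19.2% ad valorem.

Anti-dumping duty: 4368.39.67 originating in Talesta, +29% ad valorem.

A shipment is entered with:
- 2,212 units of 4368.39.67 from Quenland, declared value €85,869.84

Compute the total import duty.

Line 1 (4368.39.67, Quenland, 2,212 units, €85,869.84):
Base rate for 4368.39.67 is 8.5% + €3.28/unit.
The additional-duty order on 4368.39.67 targets Talesta, not Quenland; it does not apply.
Duty = €85,869.84 × 8.5% + 2,212 × €3.28 = €14,554.30.

€14,554.30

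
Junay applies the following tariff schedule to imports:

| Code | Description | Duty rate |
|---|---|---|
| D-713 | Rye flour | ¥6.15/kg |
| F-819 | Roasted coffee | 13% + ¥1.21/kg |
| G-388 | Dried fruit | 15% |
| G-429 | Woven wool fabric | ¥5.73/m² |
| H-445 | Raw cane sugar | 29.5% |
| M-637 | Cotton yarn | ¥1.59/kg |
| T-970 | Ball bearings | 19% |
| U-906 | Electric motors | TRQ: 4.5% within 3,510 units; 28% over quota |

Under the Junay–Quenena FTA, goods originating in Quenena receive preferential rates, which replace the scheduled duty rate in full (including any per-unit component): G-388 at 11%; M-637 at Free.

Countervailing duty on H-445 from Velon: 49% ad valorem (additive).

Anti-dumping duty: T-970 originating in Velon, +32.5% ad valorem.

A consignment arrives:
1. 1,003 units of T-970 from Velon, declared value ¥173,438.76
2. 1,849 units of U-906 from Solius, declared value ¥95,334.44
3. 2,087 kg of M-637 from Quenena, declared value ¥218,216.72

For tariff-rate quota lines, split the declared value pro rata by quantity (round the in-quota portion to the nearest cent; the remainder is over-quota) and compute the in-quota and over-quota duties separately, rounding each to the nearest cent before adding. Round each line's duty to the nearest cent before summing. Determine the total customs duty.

¥93,611.01

Line 1 (T-970, Velon, 1,003 units, ¥173,438.76):
Base rate for T-970 is 19%.
Additional duty on T-970 from Velon: +32.5%. Applied ad valorem rate: 19% + 32.5% = 51.5%.
Duty = ¥173,438.76 × 51.5% = ¥89,320.96.
Line 2 (U-906, Solius, 1,849 units, ¥95,334.44):
Code U-906 is under a tariff-rate quota (threshold 3,510 units). Quantity 1,849 units is within the quota, so the in-quota rate 4.5% applies to the full value.
Duty = ¥95,334.44 × 4.5% = ¥4,290.05.
Line 3 (M-637, Quenena, 2,087 kg, ¥218,216.72):
Base rate for M-637 is ¥1.59/kg.
Origin Quenena qualifies under the Junay–Quenena agreement and M-637 is covered: preferential rate Free applies instead.
Duty = ¥218,216.72 × 0% = ¥0.00.
Total = ¥89,320.96 + ¥4,290.05 + ¥0.00 = ¥93,611.01.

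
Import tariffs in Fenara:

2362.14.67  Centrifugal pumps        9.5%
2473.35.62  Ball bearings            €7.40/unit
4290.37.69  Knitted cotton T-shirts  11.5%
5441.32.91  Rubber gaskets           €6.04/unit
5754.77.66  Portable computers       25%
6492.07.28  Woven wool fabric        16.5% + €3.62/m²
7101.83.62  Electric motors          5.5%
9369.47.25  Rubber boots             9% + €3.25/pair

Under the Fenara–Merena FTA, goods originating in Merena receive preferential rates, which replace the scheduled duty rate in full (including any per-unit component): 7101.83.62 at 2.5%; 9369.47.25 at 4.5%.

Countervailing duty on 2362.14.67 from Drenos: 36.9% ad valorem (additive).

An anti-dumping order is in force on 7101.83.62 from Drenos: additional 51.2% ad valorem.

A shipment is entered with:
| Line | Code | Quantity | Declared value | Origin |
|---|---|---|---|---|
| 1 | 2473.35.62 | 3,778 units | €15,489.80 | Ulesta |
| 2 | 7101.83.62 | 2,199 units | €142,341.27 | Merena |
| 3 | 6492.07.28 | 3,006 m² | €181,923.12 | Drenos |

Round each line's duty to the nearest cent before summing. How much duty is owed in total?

Line 1 (2473.35.62, Ulesta, 3,778 units, €15,489.80):
Base rate for 2473.35.62 is €7.40/unit.
Duty = 3,778 × €7.40 = €27,957.20.
Line 2 (7101.83.62, Merena, 2,199 units, €142,341.27):
Base rate for 7101.83.62 is 5.5%.
Origin Merena qualifies under the Fenara–Merena agreement and 7101.83.62 is covered: preferential rate 2.5% applies instead.
The additional-duty order on 7101.83.62 targets Drenos, not Merena; it does not apply.
Duty = €142,341.27 × 2.5% = €3,558.53.
Line 3 (6492.07.28, Drenos, 3,006 m², €181,923.12):
Base rate for 6492.07.28 is 16.5% + €3.62/m².
Duty = €181,923.12 × 16.5% + 3,006 × €3.62 = €40,899.03.
Total = €27,957.20 + €3,558.53 + €40,899.03 = €72,414.76.

€72,414.76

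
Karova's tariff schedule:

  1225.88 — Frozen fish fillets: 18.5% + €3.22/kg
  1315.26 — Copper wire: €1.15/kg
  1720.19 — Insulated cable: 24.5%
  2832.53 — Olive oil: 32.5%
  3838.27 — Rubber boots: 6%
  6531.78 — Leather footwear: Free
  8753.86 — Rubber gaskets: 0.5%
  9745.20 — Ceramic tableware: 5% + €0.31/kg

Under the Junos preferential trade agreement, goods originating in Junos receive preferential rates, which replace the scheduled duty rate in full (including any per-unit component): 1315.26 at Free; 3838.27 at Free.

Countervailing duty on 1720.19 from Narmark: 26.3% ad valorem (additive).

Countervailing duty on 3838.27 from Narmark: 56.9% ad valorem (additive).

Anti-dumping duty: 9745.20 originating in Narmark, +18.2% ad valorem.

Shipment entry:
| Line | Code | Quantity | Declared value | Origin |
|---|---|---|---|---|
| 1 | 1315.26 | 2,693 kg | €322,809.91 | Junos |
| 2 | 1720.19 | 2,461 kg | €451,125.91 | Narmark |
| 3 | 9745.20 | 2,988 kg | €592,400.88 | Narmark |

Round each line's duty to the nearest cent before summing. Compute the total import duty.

Line 1 (1315.26, Junos, 2,693 kg, €322,809.91):
Base rate for 1315.26 is €1.15/kg.
Origin Junos qualifies under the Karova–Junos agreement and 1315.26 is covered: preferential rate Free applies instead.
Duty = €322,809.91 × 0% = €0.00.
Line 2 (1720.19, Narmark, 2,461 kg, €451,125.91):
Base rate for 1720.19 is 24.5%.
Additional duty on 1720.19 from Narmark: +26.3%. Applied ad valorem rate: 24.5% + 26.3% = 50.8%.
Duty = €451,125.91 × 50.8% = €229,171.96.
Line 3 (9745.20, Narmark, 2,988 kg, €592,400.88):
Base rate for 9745.20 is 5% + €0.31/kg.
Additional duty on 9745.20 from Narmark: +18.2%. Applied ad valorem rate: 5% + 18.2% = 23.2%.
Duty = €592,400.88 × 23.2% + 2,988 × €0.31 = €138,363.28.
Total = €0.00 + €229,171.96 + €138,363.28 = €367,535.24.

€367,535.24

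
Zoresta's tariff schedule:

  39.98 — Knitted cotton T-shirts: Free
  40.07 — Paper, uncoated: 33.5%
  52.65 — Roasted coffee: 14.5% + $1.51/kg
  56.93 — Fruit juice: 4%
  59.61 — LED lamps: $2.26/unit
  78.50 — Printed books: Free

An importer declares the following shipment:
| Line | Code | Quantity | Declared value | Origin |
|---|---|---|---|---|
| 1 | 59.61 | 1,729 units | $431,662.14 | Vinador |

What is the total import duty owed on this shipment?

$3,907.54

Line 1 (59.61, Vinador, 1,729 units, $431,662.14):
Base rate for 59.61 is $2.26/unit.
Duty = 1,729 × $2.26 = $3,907.54.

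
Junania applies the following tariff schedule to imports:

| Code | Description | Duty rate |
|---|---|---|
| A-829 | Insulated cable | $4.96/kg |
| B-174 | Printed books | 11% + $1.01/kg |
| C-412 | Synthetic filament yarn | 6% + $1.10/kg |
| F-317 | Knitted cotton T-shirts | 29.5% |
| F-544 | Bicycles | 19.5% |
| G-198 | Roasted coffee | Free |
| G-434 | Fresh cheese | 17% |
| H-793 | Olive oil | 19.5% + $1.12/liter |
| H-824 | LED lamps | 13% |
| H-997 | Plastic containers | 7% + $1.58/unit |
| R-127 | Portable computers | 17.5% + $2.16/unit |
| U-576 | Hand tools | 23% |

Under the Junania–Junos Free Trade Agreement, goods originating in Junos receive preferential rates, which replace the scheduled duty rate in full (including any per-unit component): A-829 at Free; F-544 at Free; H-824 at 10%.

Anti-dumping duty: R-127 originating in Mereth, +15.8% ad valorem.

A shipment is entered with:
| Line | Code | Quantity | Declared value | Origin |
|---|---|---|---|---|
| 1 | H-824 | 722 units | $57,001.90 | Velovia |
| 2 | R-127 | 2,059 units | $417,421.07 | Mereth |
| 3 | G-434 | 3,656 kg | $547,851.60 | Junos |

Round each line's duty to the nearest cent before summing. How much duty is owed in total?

$243,993.68

Line 1 (H-824, Velovia, 722 units, $57,001.90):
Base rate for H-824 is 13%.
H-824 has an FTA preferential rate, but origin Velovia is not Junos; base rate stands.
Duty = $57,001.90 × 13% = $7,410.25.
Line 2 (R-127, Mereth, 2,059 units, $417,421.07):
Base rate for R-127 is 17.5% + $2.16/unit.
Additional duty on R-127 from Mereth: +15.8%. Applied ad valorem rate: 17.5% + 15.8% = 33.3%.
Duty = $417,421.07 × 33.3% + 2,059 × $2.16 = $143,448.66.
Line 3 (G-434, Junos, 3,656 kg, $547,851.60):
Base rate for G-434 is 17%.
Origin Junos is the FTA partner but G-434 is not on the preference list; base rate stands.
Duty = $547,851.60 × 17% = $93,134.77.
Total = $7,410.25 + $143,448.66 + $93,134.77 = $243,993.68.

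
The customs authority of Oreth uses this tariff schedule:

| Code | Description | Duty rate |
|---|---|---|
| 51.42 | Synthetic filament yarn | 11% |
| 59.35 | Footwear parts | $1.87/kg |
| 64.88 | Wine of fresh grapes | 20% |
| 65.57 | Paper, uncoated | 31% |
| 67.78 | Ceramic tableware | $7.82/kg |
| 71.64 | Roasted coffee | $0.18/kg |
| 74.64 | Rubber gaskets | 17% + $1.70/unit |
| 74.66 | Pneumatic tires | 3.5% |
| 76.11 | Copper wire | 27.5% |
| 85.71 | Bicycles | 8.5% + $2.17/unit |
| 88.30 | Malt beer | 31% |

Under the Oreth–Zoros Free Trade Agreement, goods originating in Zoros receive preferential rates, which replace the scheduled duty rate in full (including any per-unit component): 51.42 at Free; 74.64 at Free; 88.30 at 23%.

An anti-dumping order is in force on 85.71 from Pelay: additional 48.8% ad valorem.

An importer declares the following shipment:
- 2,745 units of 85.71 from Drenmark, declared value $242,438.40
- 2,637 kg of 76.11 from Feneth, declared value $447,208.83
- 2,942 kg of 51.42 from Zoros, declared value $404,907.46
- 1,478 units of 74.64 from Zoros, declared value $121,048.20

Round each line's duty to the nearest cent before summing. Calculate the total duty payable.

Line 1 (85.71, Drenmark, 2,745 units, $242,438.40):
Base rate for 85.71 is 8.5% + $2.17/unit.
The additional-duty order on 85.71 targets Pelay, not Drenmark; it does not apply.
Duty = $242,438.40 × 8.5% + 2,745 × $2.17 = $26,563.91.
Line 2 (76.11, Feneth, 2,637 kg, $447,208.83):
Base rate for 76.11 is 27.5%.
Duty = $447,208.83 × 27.5% = $122,982.43.
Line 3 (51.42, Zoros, 2,942 kg, $404,907.46):
Base rate for 51.42 is 11%.
Origin Zoros qualifies under the Oreth–Zoros agreement and 51.42 is covered: preferential rate Free applies instead.
Duty = $404,907.46 × 0% = $0.00.
Line 4 (74.64, Zoros, 1,478 units, $121,048.20):
Base rate for 74.64 is 17% + $1.70/unit.
Origin Zoros qualifies under the Oreth–Zoros agreement and 74.64 is covered: preferential rate Free applies instead.
Duty = $121,048.20 × 0% = $0.00.
Total = $26,563.91 + $122,982.43 + $0.00 + $0.00 = $149,546.34.

$149,546.34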